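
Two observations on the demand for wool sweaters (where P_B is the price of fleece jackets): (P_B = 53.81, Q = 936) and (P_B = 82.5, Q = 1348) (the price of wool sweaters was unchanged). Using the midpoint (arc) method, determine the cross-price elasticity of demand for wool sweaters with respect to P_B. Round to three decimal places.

0.857

ΔQ_A = 1348 − 936 = 412; ΔP_B = 82.5 − 53.81 = 28.69.
Midpoints: Q̄_A = 1142.0, P̄_B = 68.16.
ε = (ΔQ_A/Q̄_A)/(ΔP_B/P̄_B) = (412/1142.0)/(28.69/68.16) ≈ 0.857.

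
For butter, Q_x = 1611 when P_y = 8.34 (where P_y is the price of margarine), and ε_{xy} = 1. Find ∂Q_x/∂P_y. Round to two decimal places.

193.17

ε = (∂Q_x/∂P_y)·(P_y/Q_x) ⇒ ∂Q_x/∂P_y = ε·Q_x/P_y = 1 × 1611/8.34 ≈ 193.17.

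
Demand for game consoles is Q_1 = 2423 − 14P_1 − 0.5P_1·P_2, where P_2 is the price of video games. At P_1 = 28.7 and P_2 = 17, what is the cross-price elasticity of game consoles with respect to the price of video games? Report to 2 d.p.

-0.14

At P_1 = 28.7 and P_2 = 17: Q_1 = 1777.25.
∂Q_1/∂P_2 = -0.5P_1 = -0.5(28.7) = -14.3500.
ε = (∂Q_1/∂P_2)(P_2/Q_1) = -14.3500 × (17/1777.25) ≈ -0.14.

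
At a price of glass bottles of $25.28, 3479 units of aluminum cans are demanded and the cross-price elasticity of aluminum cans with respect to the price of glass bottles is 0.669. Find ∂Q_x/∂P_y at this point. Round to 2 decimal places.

ε = (∂Q_x/∂P_y)·(P_y/Q_x) ⇒ ∂Q_x/∂P_y = ε·Q_x/P_y = 0.669 × 3479/25.28 ≈ 92.07.

92.07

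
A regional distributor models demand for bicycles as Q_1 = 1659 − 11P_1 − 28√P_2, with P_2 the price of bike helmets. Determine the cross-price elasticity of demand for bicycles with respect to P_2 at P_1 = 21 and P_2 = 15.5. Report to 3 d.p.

At P_1 = 21 and P_2 = 15.5: Q_1 = 1317.764.
∂Q_1/∂P_2 = -28/(2√P_2) = -28/(2√15.5) = -3.5560.
ε = (∂Q_1/∂P_2)(P_2/Q_1) = -3.5560 × (15.5/1317.764) ≈ -0.042.

-0.042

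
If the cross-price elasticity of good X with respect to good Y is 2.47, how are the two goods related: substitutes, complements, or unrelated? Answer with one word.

ε = 2.47 > 0, so a higher price of good Y raises demand for good X: substitutes.

substitutes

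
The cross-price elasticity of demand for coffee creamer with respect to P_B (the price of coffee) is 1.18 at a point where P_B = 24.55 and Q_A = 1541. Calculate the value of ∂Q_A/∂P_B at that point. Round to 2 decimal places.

ε = (∂Q_A/∂P_B)·(P_B/Q_A) ⇒ ∂Q_A/∂P_B = ε·Q_A/P_B = 1.18 × 1541/24.55 ≈ 74.07.

74.07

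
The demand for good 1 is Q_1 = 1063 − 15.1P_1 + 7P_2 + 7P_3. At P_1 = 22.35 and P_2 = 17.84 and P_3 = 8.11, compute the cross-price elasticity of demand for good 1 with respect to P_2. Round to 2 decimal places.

0.14

At P_1 = 22.35 and P_2 = 17.84 and P_3 = 8.11: Q_1 = 907.165.
∂Q_1/∂P_2 = 7.
ε = (∂Q_1/∂P_2)(P_2/Q_1) = 7 × (17.84/907.165) ≈ 0.14.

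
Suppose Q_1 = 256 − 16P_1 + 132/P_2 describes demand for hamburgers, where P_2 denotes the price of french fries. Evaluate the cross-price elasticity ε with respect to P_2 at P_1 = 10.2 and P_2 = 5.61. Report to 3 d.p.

At P_1 = 10.2 and P_2 = 5.61: Q_1 = 116.329.
∂Q_1/∂P_2 = −132/P_2² = -4.1942.
ε = (∂Q_1/∂P_2)(P_2/Q_1) = -4.1942 × (5.61/116.329) ≈ -0.202.

-0.202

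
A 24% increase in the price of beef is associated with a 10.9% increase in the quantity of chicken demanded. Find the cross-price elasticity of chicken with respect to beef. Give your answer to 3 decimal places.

ε = (%ΔQ of chicken) / (%ΔP of beef) = (10.9%) / (24%) ≈ 0.454.

0.454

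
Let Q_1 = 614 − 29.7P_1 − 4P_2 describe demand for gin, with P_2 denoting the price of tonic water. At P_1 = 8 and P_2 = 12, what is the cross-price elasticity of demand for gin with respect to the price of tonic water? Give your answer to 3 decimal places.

At P_1 = 8 and P_2 = 12: Q_1 = 328.4.
∂Q_1/∂P_2 = -4.
ε = (∂Q_1/∂P_2)(P_2/Q_1) = -4 × (12/328.4) ≈ -0.146.

-0.146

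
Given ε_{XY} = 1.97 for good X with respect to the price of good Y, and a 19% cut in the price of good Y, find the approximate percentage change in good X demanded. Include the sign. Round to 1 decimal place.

-37.4%

%ΔQ ≈ ε × %ΔP of good Y = 1.97 × (-19%) = -37.4%.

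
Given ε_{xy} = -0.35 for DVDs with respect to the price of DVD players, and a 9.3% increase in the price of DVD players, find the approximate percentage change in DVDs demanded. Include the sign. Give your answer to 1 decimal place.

-3.3%

%ΔQ ≈ ε × %ΔP of DVD players = -0.35 × (9.3%) = -3.3%.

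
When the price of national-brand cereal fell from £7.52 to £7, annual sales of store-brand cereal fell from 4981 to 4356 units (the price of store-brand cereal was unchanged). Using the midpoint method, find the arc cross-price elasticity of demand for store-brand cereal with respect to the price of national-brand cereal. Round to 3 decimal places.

1.869

ΔQ_A = 4356 − 4981 = -625; ΔP_B = 7 − 7.52 = -0.52.
Midpoints: Q̄_A = 4668.5, P̄_B = 7.26.
ε = (ΔQ_A/Q̄_A)/(ΔP_B/P̄_B) = (-625/4668.5)/(-0.52/7.26) ≈ 1.869.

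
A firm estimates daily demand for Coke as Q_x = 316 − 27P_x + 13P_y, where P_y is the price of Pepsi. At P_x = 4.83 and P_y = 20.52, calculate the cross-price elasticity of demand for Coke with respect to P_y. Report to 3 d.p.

At P_x = 4.83 and P_y = 20.52: Q_x = 452.35.
∂Q_x/∂P_y = 13.
ε = (∂Q_x/∂P_y)(P_y/Q_x) = 13 × (20.52/452.35) ≈ 0.590.

0.590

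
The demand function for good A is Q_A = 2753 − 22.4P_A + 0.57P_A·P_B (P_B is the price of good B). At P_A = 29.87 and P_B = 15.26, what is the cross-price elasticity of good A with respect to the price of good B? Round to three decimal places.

0.111

At P_A = 29.87 and P_B = 15.26: Q_A = 2343.727.
∂Q_A/∂P_B = 0.57P_A = 0.57(29.87) = 17.0259.
ε = (∂Q_A/∂P_B)(P_B/Q_A) = 17.0259 × (15.26/2343.727) ≈ 0.111.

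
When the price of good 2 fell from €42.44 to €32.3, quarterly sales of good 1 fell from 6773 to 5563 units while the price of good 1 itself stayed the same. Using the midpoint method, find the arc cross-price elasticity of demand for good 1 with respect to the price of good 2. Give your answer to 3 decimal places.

0.723

ΔQ_1 = 5563 − 6773 = -1210; ΔP_2 = 32.3 − 42.44 = -10.14.
Midpoints: Q̄_1 = 6168.0, P̄_2 = 37.37.
ε = (ΔQ_1/Q̄_1)/(ΔP_2/P̄_2) = (-1210/6168.0)/(-10.14/37.37) ≈ 0.723.
ε > 0: good 1 and good 2 are substitutes.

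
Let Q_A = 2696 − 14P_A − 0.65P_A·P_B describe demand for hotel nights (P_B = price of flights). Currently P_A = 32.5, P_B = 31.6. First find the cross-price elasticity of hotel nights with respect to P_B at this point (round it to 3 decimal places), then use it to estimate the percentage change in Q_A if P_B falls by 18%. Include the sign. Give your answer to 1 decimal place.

At P_A = 32.5, P_B = 31.6: Q_A = 1573.45.
∂Q_A/∂P_B = -0.65P_A = -21.1250.
ε = (∂Q_A/∂P_B)(P_B/Q_A) = -21.1250 × 31.6/1573.45 ≈ -0.424.
%ΔQ_A ≈ ε × %ΔP_B = -0.424 × (-18%) = 7.6%.

7.6%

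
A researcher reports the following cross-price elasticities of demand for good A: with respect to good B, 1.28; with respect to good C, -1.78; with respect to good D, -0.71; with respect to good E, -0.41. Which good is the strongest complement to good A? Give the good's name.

good C

Complements have ε < 0. The most negative value is -1.78 (good C).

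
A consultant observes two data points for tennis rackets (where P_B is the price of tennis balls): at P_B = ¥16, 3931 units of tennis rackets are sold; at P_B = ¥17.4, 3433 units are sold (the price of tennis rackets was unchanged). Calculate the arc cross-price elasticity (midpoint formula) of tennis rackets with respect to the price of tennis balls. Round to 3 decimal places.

-1.613

ΔQ_A = 3433 − 3931 = -498; ΔP_B = 17.4 − 16 = 1.4.
Midpoints: Q̄_A = 3682.0, P̄_B = 16.70.
ε = (ΔQ_A/Q̄_A)/(ΔP_B/P̄_B) = (-498/3682.0)/(1.4/16.70) ≈ -1.613.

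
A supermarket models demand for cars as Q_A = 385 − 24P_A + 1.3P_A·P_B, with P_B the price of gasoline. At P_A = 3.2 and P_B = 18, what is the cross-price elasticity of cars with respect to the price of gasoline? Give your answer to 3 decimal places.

At P_A = 3.2 and P_B = 18: Q_A = 383.08.
∂Q_A/∂P_B = 1.3P_A = 1.3(3.2) = 4.1600.
ε = (∂Q_A/∂P_B)(P_B/Q_A) = 4.1600 × (18/383.08) ≈ 0.195.
ε > 0: substitutes.

0.195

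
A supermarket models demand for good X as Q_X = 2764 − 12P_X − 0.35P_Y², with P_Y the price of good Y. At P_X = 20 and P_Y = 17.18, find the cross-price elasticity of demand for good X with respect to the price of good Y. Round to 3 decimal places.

-0.085

At P_X = 20 and P_Y = 17.18: Q_X = 2420.697.
∂Q_X/∂P_Y = -0.7P_Y = -0.7(17.18) = -12.0260.
ε = (∂Q_X/∂P_Y)(P_Y/Q_X) = -12.0260 × (17.18/2420.697) ≈ -0.085.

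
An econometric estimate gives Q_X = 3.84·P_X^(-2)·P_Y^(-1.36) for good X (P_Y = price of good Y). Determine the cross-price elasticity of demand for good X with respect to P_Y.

-1.36

In a log-linear (constant-elasticity) demand function, the coefficient on the exponent of P_Y is the cross-price elasticity.
ε = -1.36. Negative, so good X and good Y are complements.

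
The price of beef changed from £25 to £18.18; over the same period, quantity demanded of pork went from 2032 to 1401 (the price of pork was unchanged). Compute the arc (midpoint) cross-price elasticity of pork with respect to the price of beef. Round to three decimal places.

ΔQ_A = 1401 − 2032 = -631; ΔP_B = 18.18 − 25 = -6.82.
Midpoints: Q̄_A = 1716.5, P̄_B = 21.59.
ε = (ΔQ_A/Q̄_A)/(ΔP_B/P̄_B) = (-631/1716.5)/(-6.82/21.59) ≈ 1.164.
ε > 0: pork and beef are substitutes.

1.164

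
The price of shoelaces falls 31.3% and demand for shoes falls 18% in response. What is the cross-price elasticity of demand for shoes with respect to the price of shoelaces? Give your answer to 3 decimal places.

0.575

ε = (%ΔQ of shoes) / (%ΔP of shoelaces) = (-18%) / (-31.3%) ≈ 0.575.
Positive cross-price elasticity: substitutes.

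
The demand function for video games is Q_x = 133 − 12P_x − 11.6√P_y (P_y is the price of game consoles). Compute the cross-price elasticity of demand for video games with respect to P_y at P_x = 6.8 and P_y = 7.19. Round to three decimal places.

At P_x = 6.8 and P_y = 7.19: Q_x = 20.296.
∂Q_x/∂P_y = -11.6/(2√P_y) = -11.6/(2√7.19) = -2.1630.
ε = (∂Q_x/∂P_y)(P_y/Q_x) = -2.1630 × (7.19/20.296) ≈ -0.766.
ε < 0: complements.

-0.766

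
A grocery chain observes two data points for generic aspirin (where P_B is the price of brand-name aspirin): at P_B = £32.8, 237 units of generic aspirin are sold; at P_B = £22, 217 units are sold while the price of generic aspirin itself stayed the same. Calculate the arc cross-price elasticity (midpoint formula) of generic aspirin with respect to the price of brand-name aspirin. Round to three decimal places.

0.224

ΔQ_A = 217 − 237 = -20; ΔP_B = 22 − 32.8 = -10.8.
Midpoints: Q̄_A = 227.0, P̄_B = 27.40.
ε = (ΔQ_A/Q̄_A)/(ΔP_B/P̄_B) = (-20/227.0)/(-10.8/27.40) ≈ 0.224.
ε > 0: generic aspirin and brand-name aspirin are substitutes.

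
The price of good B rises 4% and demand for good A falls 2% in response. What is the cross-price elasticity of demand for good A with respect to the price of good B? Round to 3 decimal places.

ε = (%ΔQ of good A) / (%ΔP of good B) = (-2%) / (4%) ≈ -0.500.

-0.500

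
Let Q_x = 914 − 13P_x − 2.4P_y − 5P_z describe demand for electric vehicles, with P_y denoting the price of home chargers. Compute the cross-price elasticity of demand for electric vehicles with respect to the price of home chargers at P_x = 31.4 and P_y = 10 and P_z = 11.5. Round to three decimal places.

-0.057

At P_x = 31.4 and P_y = 10 and P_z = 11.5: Q_x = 424.3.
∂Q_x/∂P_y = -2.4.
ε = (∂Q_x/∂P_y)(P_y/Q_x) = -2.4 × (10/424.3) ≈ -0.057.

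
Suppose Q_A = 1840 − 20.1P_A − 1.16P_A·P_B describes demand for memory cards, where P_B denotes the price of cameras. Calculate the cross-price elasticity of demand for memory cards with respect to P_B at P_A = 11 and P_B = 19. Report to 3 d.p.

-0.176

At P_A = 11 and P_B = 19: Q_A = 1376.46.
∂Q_A/∂P_B = -1.16P_A = -1.16(11) = -12.7600.
ε = (∂Q_A/∂P_B)(P_B/Q_A) = -12.7600 × (19/1376.46) ≈ -0.176.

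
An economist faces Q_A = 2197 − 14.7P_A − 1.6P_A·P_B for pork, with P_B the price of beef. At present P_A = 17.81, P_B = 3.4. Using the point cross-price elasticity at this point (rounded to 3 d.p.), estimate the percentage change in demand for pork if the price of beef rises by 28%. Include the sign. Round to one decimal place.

At P_A = 17.81, P_B = 3.4: Q_A = 1838.307.
∂Q_A/∂P_B = -1.6P_A = -28.4960.
ε = (∂Q_A/∂P_B)(P_B/Q_A) = -28.4960 × 3.4/1838.307 ≈ -0.053.
%ΔQ_A ≈ ε × %ΔP_B = -0.053 × (28%) = -1.5%.

-1.5%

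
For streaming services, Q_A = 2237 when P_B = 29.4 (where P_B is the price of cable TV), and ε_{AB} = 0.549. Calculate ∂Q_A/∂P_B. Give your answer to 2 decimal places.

ε = (∂Q_A/∂P_B)·(P_B/Q_A) ⇒ ∂Q_A/∂P_B = ε·Q_A/P_B = 0.549 × 2237/29.4 ≈ 41.77.

41.77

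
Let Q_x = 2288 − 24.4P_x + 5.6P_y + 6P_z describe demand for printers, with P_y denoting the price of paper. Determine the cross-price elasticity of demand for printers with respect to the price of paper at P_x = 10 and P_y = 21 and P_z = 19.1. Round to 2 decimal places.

0.05

At P_x = 10 and P_y = 21 and P_z = 19.1: Q_x = 2276.2.
∂Q_x/∂P_y = 5.6.
ε = (∂Q_x/∂P_y)(P_y/Q_x) = 5.6 × (21/2276.2) ≈ 0.05.
Since ε > 0, printers and paper are substitutes.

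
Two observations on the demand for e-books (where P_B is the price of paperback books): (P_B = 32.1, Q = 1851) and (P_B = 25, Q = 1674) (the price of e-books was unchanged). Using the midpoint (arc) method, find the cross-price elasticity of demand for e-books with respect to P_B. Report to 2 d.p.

0.40

ΔQ_A = 1674 − 1851 = -177; ΔP_B = 25 − 32.1 = -7.1.
Midpoints: Q̄_A = 1762.5, P̄_B = 28.55.
ε = (ΔQ_A/Q̄_A)/(ΔP_B/P̄_B) = (-177/1762.5)/(-7.1/28.55) ≈ 0.40.
ε > 0: e-books and paperback books are substitutes.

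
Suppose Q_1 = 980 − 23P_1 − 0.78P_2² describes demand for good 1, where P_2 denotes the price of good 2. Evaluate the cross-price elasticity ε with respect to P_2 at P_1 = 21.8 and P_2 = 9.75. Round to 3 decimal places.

At P_1 = 21.8 and P_2 = 9.75: Q_1 = 404.451.
∂Q_1/∂P_2 = -1.56P_2 = -1.56(9.75) = -15.2100.
ε = (∂Q_1/∂P_2)(P_2/Q_1) = -15.2100 × (9.75/404.451) ≈ -0.367.

-0.367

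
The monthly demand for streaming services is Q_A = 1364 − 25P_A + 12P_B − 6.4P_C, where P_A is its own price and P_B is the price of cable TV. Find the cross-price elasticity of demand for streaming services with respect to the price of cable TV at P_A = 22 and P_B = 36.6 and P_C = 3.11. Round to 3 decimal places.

0.356

At P_A = 22 and P_B = 36.6 and P_C = 3.11: Q_A = 1233.296.
∂Q_A/∂P_B = 12.
ε = (∂Q_A/∂P_B)(P_B/Q_A) = 12 × (36.6/1233.296) ≈ 0.356.
Since ε > 0, streaming services and cable TV are substitutes.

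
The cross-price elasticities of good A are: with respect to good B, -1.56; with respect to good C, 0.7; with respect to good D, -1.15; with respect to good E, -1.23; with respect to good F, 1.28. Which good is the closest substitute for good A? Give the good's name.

Substitutes have ε > 0. Among the positive values, 1.28 (good F) is largest.

good F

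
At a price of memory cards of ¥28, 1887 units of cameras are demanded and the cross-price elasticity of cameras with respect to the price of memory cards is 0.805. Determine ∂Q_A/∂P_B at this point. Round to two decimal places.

ε = (∂Q_A/∂P_B)·(P_B/Q_A) ⇒ ∂Q_A/∂P_B = ε·Q_A/P_B = 0.805 × 1887/28 ≈ 54.25.

54.25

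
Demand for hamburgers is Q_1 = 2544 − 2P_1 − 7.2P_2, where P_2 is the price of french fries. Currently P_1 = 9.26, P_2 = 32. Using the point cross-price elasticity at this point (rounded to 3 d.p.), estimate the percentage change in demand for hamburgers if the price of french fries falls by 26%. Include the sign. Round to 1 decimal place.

At P_1 = 9.26, P_2 = 32: Q_1 = 2295.08.
∂Q_1/∂P_2 = -7.2.
ε = (∂Q_1/∂P_2)(P_2/Q_1) = -7.2000 × 32/2295.08 ≈ -0.100.
%ΔQ_1 ≈ ε × %ΔP_2 = -0.100 × (-26%) = 2.6%.

2.6%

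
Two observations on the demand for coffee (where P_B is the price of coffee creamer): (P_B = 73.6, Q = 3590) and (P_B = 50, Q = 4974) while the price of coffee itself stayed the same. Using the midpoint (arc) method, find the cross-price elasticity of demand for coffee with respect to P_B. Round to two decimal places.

-0.85

ΔQ_A = 4974 − 3590 = 1384; ΔP_B = 50 − 73.6 = -23.6.
Midpoints: Q̄_A = 4282.0, P̄_B = 61.80.
ε = (ΔQ_A/Q̄_A)/(ΔP_B/P̄_B) = (1384/4282.0)/(-23.6/61.80) ≈ -0.85.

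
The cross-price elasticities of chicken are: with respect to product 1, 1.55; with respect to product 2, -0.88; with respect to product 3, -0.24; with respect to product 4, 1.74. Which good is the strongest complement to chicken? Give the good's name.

Complements have ε < 0. The most negative value is -0.88 (product 2).

product 2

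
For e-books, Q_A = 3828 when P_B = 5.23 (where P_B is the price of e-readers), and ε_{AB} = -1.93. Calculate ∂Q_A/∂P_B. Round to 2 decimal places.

-1412.63

ε = (∂Q_A/∂P_B)·(P_B/Q_A) ⇒ ∂Q_A/∂P_B = ε·Q_A/P_B = -1.93 × 3828/5.23 ≈ -1412.63.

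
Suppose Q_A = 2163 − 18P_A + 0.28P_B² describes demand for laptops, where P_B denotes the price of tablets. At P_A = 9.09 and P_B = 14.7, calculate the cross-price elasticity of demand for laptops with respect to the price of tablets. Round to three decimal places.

At P_A = 9.09 and P_B = 14.7: Q_A = 2059.885.
∂Q_A/∂P_B = 0.56P_B = 0.56(14.7) = 8.2320.
ε = (∂Q_A/∂P_B)(P_B/Q_A) = 8.2320 × (14.7/2059.885) ≈ 0.059.
ε > 0: substitutes.

0.059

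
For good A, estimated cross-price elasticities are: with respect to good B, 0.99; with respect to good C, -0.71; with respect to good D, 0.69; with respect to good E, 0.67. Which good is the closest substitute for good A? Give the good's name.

Substitutes have ε > 0. Among the positive values, 0.99 (good B) is largest.

good B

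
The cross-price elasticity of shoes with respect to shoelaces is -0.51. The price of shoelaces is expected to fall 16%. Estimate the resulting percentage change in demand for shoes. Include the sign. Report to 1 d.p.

%ΔQ ≈ ε × %ΔP of shoelaces = -0.51 × (-16%) = 8.2%.
Demand for shoes rises by about 8.2%.

8.2%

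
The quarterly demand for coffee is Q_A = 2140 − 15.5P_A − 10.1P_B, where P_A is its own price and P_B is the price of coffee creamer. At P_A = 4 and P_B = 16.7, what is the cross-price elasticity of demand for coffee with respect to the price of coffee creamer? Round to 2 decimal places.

At P_A = 4 and P_B = 16.7: Q_A = 1909.33.
∂Q_A/∂P_B = -10.1.
ε = (∂Q_A/∂P_B)(P_B/Q_A) = -10.1 × (16.7/1909.33) ≈ -0.09.

-0.09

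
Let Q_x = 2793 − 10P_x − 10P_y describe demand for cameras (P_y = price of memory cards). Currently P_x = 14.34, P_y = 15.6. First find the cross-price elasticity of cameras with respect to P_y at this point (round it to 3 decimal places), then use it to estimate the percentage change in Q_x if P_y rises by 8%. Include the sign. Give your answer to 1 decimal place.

-0.5%

At P_x = 14.34, P_y = 15.6: Q_x = 2493.6.
∂Q_x/∂P_y = -10.
ε = (∂Q_x/∂P_y)(P_y/Q_x) = -10.0000 × 15.6/2493.6 ≈ -0.063.
%ΔQ_x ≈ ε × %ΔP_y = -0.063 × (8%) = -0.5%.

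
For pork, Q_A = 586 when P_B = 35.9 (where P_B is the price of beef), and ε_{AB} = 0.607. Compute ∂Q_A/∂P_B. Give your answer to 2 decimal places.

ε = (∂Q_A/∂P_B)·(P_B/Q_A) ⇒ ∂Q_A/∂P_B = ε·Q_A/P_B = 0.607 × 586/35.9 ≈ 9.91.

9.91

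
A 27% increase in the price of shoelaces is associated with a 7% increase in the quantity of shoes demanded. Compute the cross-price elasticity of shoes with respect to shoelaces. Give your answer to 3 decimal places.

ε = (%ΔQ of shoes) / (%ΔP of shoelaces) = (7%) / (27%) ≈ 0.259.
Positive cross-price elasticity: substitutes.

0.259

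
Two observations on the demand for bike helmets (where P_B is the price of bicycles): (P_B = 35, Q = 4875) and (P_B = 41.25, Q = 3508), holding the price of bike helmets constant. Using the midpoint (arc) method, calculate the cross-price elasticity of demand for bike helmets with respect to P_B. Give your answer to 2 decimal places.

ΔQ_A = 3508 − 4875 = -1367; ΔP_B = 41.25 − 35 = 6.25.
Midpoints: Q̄_A = 4191.5, P̄_B = 38.12.
ε = (ΔQ_A/Q̄_A)/(ΔP_B/P̄_B) = (-1367/4191.5)/(6.25/38.12) ≈ -1.99.

-1.99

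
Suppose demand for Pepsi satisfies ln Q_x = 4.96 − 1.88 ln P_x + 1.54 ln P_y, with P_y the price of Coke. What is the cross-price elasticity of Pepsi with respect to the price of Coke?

1.54

In a log-linear (constant-elasticity) demand function, the coefficient on ln P_y is the cross-price elasticity.
ε = 1.54. Positive, so Pepsi and Coke are substitutes.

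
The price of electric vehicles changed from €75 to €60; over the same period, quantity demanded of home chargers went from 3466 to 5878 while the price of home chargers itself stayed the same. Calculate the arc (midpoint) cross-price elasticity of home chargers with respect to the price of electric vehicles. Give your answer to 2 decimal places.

ΔQ_A = 5878 − 3466 = 2412; ΔP_B = 60 − 75 = -15.
Midpoints: Q̄_A = 4672.0, P̄_B = 67.50.
ε = (ΔQ_A/Q̄_A)/(ΔP_B/P̄_B) = (2412/4672.0)/(-15/67.50) ≈ -2.32.
ε < 0: home chargers and electric vehicles are complements.

-2.32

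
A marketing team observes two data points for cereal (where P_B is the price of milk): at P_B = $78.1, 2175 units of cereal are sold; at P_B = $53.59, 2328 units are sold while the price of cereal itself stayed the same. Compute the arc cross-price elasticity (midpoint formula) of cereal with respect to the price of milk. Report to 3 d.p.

-0.183

ΔQ_A = 2328 − 2175 = 153; ΔP_B = 53.59 − 78.1 = -24.51.
Midpoints: Q̄_A = 2251.5, P̄_B = 65.84.
ε = (ΔQ_A/Q̄_A)/(ΔP_B/P̄_B) = (153/2251.5)/(-24.51/65.84) ≈ -0.183.
ε < 0: cereal and milk are complements.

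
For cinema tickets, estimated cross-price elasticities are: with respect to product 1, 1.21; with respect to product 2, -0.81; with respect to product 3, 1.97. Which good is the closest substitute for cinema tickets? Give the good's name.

product 3

Substitutes have ε > 0. Among the positive values, 1.97 (product 3) is largest.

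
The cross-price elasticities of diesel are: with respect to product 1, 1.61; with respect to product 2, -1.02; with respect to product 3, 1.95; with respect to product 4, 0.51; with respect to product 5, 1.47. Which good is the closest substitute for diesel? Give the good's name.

product 3

Substitutes have ε > 0. Among the positive values, 1.95 (product 3) is largest.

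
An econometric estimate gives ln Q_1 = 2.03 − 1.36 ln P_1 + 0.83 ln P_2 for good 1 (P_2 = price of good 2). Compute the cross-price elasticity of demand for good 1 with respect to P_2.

In a log-linear (constant-elasticity) demand function, the coefficient on ln P_2 is the cross-price elasticity.
ε = 0.83. Positive, so good 1 and good 2 are substitutes.

0.83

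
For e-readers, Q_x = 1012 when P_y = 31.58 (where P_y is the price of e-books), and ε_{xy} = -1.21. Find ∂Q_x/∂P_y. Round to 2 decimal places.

ε = (∂Q_x/∂P_y)·(P_y/Q_x) ⇒ ∂Q_x/∂P_y = ε·Q_x/P_y = -1.21 × 1012/31.58 ≈ -38.78.

-38.78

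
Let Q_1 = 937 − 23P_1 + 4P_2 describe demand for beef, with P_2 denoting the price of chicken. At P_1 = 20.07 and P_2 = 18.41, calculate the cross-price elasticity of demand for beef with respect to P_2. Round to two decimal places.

0.13

At P_1 = 20.07 and P_2 = 18.41: Q_1 = 549.03.
∂Q_1/∂P_2 = 4.
ε = (∂Q_1/∂P_2)(P_2/Q_1) = 4 × (18.41/549.03) ≈ 0.13.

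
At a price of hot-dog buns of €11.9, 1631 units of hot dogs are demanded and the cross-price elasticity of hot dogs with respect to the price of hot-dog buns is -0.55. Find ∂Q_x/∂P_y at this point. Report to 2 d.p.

ε = (∂Q_x/∂P_y)·(P_y/Q_x) ⇒ ∂Q_x/∂P_y = ε·Q_x/P_y = -0.55 × 1631/11.9 ≈ -75.38.

-75.38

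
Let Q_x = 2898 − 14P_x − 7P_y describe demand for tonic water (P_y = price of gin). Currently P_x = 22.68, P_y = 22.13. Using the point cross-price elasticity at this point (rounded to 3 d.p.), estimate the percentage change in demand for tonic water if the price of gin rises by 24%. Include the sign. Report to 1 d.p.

-1.5%

At P_x = 22.68, P_y = 22.13: Q_x = 2425.57.
∂Q_x/∂P_y = -7.
ε = (∂Q_x/∂P_y)(P_y/Q_x) = -7.0000 × 22.13/2425.57 ≈ -0.064.
%ΔQ_x ≈ ε × %ΔP_y = -0.064 × (24%) = -1.5%.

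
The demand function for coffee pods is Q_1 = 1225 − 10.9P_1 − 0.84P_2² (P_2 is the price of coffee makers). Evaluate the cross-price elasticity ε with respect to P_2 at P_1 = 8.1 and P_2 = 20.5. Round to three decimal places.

-0.901

At P_1 = 8.1 and P_2 = 20.5: Q_1 = 783.7.
∂Q_1/∂P_2 = -1.68P_2 = -1.68(20.5) = -34.4400.
ε = (∂Q_1/∂P_2)(P_2/Q_1) = -34.4400 × (20.5/783.7) ≈ -0.901.
ε < 0: complements.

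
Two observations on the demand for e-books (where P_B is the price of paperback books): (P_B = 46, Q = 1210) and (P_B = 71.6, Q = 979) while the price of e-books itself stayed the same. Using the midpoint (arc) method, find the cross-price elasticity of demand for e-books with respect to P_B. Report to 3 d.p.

ΔQ_A = 979 − 1210 = -231; ΔP_B = 71.6 − 46 = 25.6.
Midpoints: Q̄_A = 1094.5, P̄_B = 58.80.
ε = (ΔQ_A/Q̄_A)/(ΔP_B/P̄_B) = (-231/1094.5)/(25.6/58.80) ≈ -0.485.

-0.485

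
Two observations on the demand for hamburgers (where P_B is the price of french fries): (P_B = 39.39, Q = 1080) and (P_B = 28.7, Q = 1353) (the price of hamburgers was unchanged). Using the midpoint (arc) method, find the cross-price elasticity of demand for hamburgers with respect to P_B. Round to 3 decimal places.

ΔQ_A = 1353 − 1080 = 273; ΔP_B = 28.7 − 39.39 = -10.69.
Midpoints: Q̄_A = 1216.5, P̄_B = 34.05.
ε = (ΔQ_A/Q̄_A)/(ΔP_B/P̄_B) = (273/1216.5)/(-10.69/34.05) ≈ -0.715.
ε < 0: hamburgers and french fries are complements.

-0.715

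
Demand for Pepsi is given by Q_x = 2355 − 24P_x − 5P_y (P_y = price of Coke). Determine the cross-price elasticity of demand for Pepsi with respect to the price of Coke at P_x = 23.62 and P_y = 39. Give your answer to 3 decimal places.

-0.122

At P_x = 23.62 and P_y = 39: Q_x = 1593.12.
∂Q_x/∂P_y = -5.
ε = (∂Q_x/∂P_y)(P_y/Q_x) = -5 × (39/1593.12) ≈ -0.122.
Since ε < 0, Pepsi and Coke are complements.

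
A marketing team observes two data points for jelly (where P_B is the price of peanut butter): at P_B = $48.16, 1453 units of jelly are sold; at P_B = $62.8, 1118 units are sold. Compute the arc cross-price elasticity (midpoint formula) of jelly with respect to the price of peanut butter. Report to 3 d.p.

ΔQ_A = 1118 − 1453 = -335; ΔP_B = 62.8 − 48.16 = 14.64.
Midpoints: Q̄_A = 1285.5, P̄_B = 55.48.
ε = (ΔQ_A/Q̄_A)/(ΔP_B/P̄_B) = (-335/1285.5)/(14.64/55.48) ≈ -0.988.
ε < 0: jelly and peanut butter are complements.

-0.988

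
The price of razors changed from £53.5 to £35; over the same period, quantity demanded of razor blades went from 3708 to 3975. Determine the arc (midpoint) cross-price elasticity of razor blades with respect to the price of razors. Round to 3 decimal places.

-0.166

ΔQ_A = 3975 − 3708 = 267; ΔP_B = 35 − 53.5 = -18.5.
Midpoints: Q̄_A = 3841.5, P̄_B = 44.25.
ε = (ΔQ_A/Q̄_A)/(ΔP_B/P̄_B) = (267/3841.5)/(-18.5/44.25) ≈ -0.166.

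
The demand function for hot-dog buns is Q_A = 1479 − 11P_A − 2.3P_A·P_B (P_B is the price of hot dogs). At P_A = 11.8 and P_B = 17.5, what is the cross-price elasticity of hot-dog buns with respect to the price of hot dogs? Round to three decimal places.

At P_A = 11.8 and P_B = 17.5: Q_A = 874.25.
∂Q_A/∂P_B = -2.3P_A = -2.3(11.8) = -27.1400.
ε = (∂Q_A/∂P_B)(P_B/Q_A) = -27.1400 × (17.5/874.25) ≈ -0.543.

-0.543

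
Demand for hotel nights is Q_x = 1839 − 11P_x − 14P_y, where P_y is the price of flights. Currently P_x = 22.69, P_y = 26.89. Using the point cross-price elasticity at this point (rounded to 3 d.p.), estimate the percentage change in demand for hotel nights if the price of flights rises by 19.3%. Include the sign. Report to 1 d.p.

At P_x = 22.69, P_y = 26.89: Q_x = 1212.95.
∂Q_x/∂P_y = -14.
ε = (∂Q_x/∂P_y)(P_y/Q_x) = -14.0000 × 26.89/1212.95 ≈ -0.310.
%ΔQ_x ≈ ε × %ΔP_y = -0.310 × (19.3%) = -6.0%.

-6.0%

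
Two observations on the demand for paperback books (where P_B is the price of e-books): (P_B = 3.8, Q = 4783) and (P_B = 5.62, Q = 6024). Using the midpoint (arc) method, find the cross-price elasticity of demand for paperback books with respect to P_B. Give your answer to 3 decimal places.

ΔQ_A = 6024 − 4783 = 1241; ΔP_B = 5.62 − 3.8 = 1.82.
Midpoints: Q̄_A = 5403.5, P̄_B = 4.71.
ε = (ΔQ_A/Q̄_A)/(ΔP_B/P̄_B) = (1241/5403.5)/(1.82/4.71) ≈ 0.594.

0.594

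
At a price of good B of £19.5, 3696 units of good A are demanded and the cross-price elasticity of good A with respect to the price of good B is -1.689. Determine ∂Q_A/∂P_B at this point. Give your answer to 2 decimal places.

ε = (∂Q_A/∂P_B)·(P_B/Q_A) ⇒ ∂Q_A/∂P_B = ε·Q_A/P_B = -1.689 × 3696/19.5 ≈ -320.13.

-320.13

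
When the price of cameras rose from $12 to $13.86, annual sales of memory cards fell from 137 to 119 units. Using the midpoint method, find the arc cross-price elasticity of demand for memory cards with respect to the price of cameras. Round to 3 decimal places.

ΔQ_A = 119 − 137 = -18; ΔP_B = 13.86 − 12 = 1.86.
Midpoints: Q̄_A = 128.0, P̄_B = 12.93.
ε = (ΔQ_A/Q̄_A)/(ΔP_B/P̄_B) = (-18/128.0)/(1.86/12.93) ≈ -0.978.

-0.978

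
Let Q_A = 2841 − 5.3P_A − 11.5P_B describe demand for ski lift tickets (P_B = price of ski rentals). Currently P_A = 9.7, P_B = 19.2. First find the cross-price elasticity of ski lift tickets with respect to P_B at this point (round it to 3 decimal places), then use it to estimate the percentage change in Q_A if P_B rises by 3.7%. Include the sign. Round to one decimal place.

-0.3%

At P_A = 9.7, P_B = 19.2: Q_A = 2568.79.
∂Q_A/∂P_B = -11.5.
ε = (∂Q_A/∂P_B)(P_B/Q_A) = -11.5000 × 19.2/2568.79 ≈ -0.086.
%ΔQ_A ≈ ε × %ΔP_B = -0.086 × (3.7%) = -0.3%.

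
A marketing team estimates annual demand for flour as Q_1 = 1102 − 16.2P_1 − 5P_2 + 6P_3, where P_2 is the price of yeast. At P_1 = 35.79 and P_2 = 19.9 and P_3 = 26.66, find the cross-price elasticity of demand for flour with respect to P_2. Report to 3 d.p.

-0.171

At P_1 = 35.79 and P_2 = 19.9 and P_3 = 26.66: Q_1 = 582.662.
∂Q_1/∂P_2 = -5.
ε = (∂Q_1/∂P_2)(P_2/Q_1) = -5 × (19.9/582.662) ≈ -0.171.
Since ε < 0, flour and yeast are complements.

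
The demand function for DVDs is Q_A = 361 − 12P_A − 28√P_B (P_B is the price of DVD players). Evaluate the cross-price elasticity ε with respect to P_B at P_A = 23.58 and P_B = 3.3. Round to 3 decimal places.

At P_A = 23.58 and P_B = 3.3: Q_A = 27.175.
∂Q_A/∂P_B = -28/(2√P_B) = -28/(2√3.3) = -7.7067.
ε = (∂Q_A/∂P_B)(P_B/Q_A) = -7.7067 × (3.3/27.175) ≈ -0.936.
ε < 0: complements.

-0.936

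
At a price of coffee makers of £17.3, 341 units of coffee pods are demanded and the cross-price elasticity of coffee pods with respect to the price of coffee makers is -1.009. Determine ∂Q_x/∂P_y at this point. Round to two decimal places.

ε = (∂Q_x/∂P_y)·(P_y/Q_x) ⇒ ∂Q_x/∂P_y = ε·Q_x/P_y = -1.009 × 341/17.3 ≈ -19.89.

-19.89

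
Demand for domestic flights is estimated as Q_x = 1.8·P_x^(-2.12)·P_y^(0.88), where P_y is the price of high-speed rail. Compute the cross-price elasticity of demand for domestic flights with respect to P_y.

0.88

In a log-linear (constant-elasticity) demand function, the coefficient on the exponent of P_y is the cross-price elasticity.
ε = 0.88. Positive, so domestic flights and high-speed rail are substitutes.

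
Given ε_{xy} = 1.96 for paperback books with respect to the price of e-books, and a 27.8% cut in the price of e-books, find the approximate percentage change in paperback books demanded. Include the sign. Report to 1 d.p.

-54.5%

%ΔQ ≈ ε × %ΔP of e-books = 1.96 × (-27.8%) = -54.5%.
Demand for paperback books falls by about 54.5%.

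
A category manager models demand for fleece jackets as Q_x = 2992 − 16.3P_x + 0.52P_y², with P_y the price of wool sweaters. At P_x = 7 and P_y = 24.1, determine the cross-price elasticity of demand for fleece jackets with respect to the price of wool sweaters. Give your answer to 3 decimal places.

At P_x = 7 and P_y = 24.1: Q_x = 3179.921.
∂Q_x/∂P_y = 1.04P_y = 1.04(24.1) = 25.0640.
ε = (∂Q_x/∂P_y)(P_y/Q_x) = 25.0640 × (24.1/3179.921) ≈ 0.190.

0.190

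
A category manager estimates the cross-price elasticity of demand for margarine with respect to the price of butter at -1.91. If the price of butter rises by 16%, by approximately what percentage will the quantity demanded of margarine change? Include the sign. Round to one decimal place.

-30.6%

%ΔQ ≈ ε × %ΔP of butter = -1.91 × (16%) = -30.6%.
Demand for margarine falls by about 30.6%.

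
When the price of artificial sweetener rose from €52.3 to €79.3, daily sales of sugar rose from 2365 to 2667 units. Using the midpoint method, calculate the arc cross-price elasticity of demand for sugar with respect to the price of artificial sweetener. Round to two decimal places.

ΔQ_A = 2667 − 2365 = 302; ΔP_B = 79.3 − 52.3 = 27.
Midpoints: Q̄_A = 2516.0, P̄_B = 65.80.
ε = (ΔQ_A/Q̄_A)/(ΔP_B/P̄_B) = (302/2516.0)/(27/65.80) ≈ 0.29.

0.29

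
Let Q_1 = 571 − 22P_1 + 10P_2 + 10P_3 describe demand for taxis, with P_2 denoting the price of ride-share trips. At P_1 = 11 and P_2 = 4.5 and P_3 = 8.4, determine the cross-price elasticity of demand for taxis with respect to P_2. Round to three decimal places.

At P_1 = 11 and P_2 = 4.5 and P_3 = 8.4: Q_1 = 458.
∂Q_1/∂P_2 = 10.
ε = (∂Q_1/∂P_2)(P_2/Q_1) = 10 × (4.5/458) ≈ 0.098.

0.098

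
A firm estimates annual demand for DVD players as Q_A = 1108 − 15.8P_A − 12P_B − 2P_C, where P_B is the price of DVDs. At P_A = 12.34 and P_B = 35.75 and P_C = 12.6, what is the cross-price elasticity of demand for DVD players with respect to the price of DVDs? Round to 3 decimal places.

-0.935

At P_A = 12.34 and P_B = 35.75 and P_C = 12.6: Q_A = 458.828.
∂Q_A/∂P_B = -12.
ε = (∂Q_A/∂P_B)(P_B/Q_A) = -12 × (35.75/458.828) ≈ -0.935.
Since ε < 0, DVD players and DVDs are complements.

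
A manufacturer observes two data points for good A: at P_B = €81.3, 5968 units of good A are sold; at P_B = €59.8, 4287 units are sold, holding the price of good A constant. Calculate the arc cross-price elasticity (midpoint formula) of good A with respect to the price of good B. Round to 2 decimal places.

ΔQ_A = 4287 − 5968 = -1681; ΔP_B = 59.8 − 81.3 = -21.5.
Midpoints: Q̄_A = 5127.5, P̄_B = 70.55.
ε = (ΔQ_A/Q̄_A)/(ΔP_B/P̄_B) = (-1681/5127.5)/(-21.5/70.55) ≈ 1.08.

1.08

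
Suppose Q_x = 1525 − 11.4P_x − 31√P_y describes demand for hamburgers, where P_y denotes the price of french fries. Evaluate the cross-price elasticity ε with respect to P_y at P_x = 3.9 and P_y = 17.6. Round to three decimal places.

At P_x = 3.9 and P_y = 17.6: Q_x = 1350.488.
∂Q_x/∂P_y = -31/(2√P_y) = -31/(2√17.6) = -3.6947.
ε = (∂Q_x/∂P_y)(P_y/Q_x) = -3.6947 × (17.6/1350.488) ≈ -0.048.

-0.048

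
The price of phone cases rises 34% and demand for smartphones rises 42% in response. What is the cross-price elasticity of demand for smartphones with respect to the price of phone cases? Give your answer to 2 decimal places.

1.24

ε = (%ΔQ of smartphones) / (%ΔP of phone cases) = (42%) / (34%) ≈ 1.24.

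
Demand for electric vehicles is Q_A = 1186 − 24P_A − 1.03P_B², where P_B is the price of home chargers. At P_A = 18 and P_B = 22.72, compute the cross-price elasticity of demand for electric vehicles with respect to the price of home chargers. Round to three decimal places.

At P_A = 18 and P_B = 22.72: Q_A = 222.316.
∂Q_A/∂P_B = -2.06P_B = -2.06(22.72) = -46.8032.
ε = (∂Q_A/∂P_B)(P_B/Q_A) = -46.8032 × (22.72/222.316) ≈ -4.783.
ε < 0: complements.

-4.783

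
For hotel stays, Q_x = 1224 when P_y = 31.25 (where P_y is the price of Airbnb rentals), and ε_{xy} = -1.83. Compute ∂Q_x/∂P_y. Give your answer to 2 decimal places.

ε = (∂Q_x/∂P_y)·(P_y/Q_x) ⇒ ∂Q_x/∂P_y = ε·Q_x/P_y = -1.83 × 1224/31.25 ≈ -71.68.

-71.68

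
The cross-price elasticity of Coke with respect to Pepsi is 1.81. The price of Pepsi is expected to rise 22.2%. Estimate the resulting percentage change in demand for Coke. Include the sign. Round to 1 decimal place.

40.2%

%ΔQ ≈ ε × %ΔP of Pepsi = 1.81 × (22.2%) = 40.2%.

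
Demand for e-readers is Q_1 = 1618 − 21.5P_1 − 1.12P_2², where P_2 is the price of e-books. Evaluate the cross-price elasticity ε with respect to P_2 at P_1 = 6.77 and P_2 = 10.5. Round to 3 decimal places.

-0.183

At P_1 = 6.77 and P_2 = 10.5: Q_1 = 1348.965.
∂Q_1/∂P_2 = -2.24P_2 = -2.24(10.5) = -23.5200.
ε = (∂Q_1/∂P_2)(P_2/Q_1) = -23.5200 × (10.5/1348.965) ≈ -0.183.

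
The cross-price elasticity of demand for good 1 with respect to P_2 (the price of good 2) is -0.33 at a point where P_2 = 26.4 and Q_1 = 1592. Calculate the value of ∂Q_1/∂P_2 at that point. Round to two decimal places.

-19.90

ε = (∂Q_1/∂P_2)·(P_2/Q_1) ⇒ ∂Q_1/∂P_2 = ε·Q_1/P_2 = -0.33 × 1592/26.4 ≈ -19.90.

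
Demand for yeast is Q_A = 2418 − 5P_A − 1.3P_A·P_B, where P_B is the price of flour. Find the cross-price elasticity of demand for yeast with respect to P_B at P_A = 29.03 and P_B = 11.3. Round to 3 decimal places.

At P_A = 29.03 and P_B = 11.3: Q_A = 1846.399.
∂Q_A/∂P_B = -1.3P_A = -1.3(29.03) = -37.7390.
ε = (∂Q_A/∂P_B)(P_B/Q_A) = -37.7390 × (11.3/1846.399) ≈ -0.231.

-0.231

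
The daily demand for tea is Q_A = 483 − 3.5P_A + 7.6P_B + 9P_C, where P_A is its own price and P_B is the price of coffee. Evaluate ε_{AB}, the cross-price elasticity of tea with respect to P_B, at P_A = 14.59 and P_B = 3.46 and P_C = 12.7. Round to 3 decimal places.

At P_A = 14.59 and P_B = 3.46 and P_C = 12.7: Q_A = 572.531.
∂Q_A/∂P_B = 7.6.
ε = (∂Q_A/∂P_B)(P_B/Q_A) = 7.6 × (3.46/572.531) ≈ 0.046.

0.046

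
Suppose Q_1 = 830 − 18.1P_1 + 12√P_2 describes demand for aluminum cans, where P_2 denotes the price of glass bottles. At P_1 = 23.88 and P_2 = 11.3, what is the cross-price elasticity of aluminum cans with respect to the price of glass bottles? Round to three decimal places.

At P_1 = 23.88 and P_2 = 11.3: Q_1 = 438.111.
∂Q_1/∂P_2 = 12/(2√P_2) = 12/(2√11.3) = 1.7849.
ε = (∂Q_1/∂P_2)(P_2/Q_1) = 1.7849 × (11.3/438.111) ≈ 0.046.
ε > 0: substitutes.

0.046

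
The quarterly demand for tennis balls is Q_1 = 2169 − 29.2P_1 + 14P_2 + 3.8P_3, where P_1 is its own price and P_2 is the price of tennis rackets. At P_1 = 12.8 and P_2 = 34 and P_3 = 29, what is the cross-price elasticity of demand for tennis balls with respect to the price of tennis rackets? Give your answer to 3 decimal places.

0.200

At P_1 = 12.8 and P_2 = 34 and P_3 = 29: Q_1 = 2381.44.
∂Q_1/∂P_2 = 14.
ε = (∂Q_1/∂P_2)(P_2/Q_1) = 14 × (34/2381.44) ≈ 0.200.
Since ε > 0, tennis balls and tennis rackets are substitutes.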